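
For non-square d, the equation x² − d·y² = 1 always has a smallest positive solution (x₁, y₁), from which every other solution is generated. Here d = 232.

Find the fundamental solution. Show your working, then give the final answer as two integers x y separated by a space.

√232 = [15; 4,3,7,3,4,30, …], period ℓ=6 (even) → k=5
k=0  a_k=15  p_k/q_k = 15/1
k=1  a_k=4  p_k/q_k = 61/4
…
k=3  a_k=7  p_k/q_k = 1447/95
k=4  a_k=3  p_k/q_k = 4539/298
k=5  a_k=4  p_k/q_k = 19603/1287
→ (19603, 1287).  Check: 19603²=384277609, 232·1287²=384277608, difference 1.

19603 1287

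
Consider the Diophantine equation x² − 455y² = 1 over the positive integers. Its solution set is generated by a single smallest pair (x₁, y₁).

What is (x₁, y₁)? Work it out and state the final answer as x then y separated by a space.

[21; 3,42] for √455; ℓ=2 ⇒ convergent index 1
step 0: (21, 1)  from 21·(1,0) + (0,1)
step 1: (64, 3)  from 3·(21,1) + (1,0)
fundamental: x₁=64, y₁=3  (since 4096 − 455·9 = 1)

64 3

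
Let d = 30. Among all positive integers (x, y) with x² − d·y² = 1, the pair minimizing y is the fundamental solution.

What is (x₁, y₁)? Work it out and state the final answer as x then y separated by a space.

11 2

√30 = [5; 2,10, …], period ℓ=2 (even) → k=1
k=0  a_k=5  p_k/q_k = 5/1
k=1  a_k=2  p_k/q_k = 11/2
fundamental: x₁=11, y₁=2  (since 121 − 30·4 = 1)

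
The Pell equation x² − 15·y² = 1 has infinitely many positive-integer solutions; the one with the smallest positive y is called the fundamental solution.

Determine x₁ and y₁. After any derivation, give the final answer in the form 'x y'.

[3; 1,6] for √15; ℓ=2 ⇒ convergent index 1
i=0: a=3 ⇒ p=3, q=1
i=1: a=1 ⇒ p=4, q=1
→ (4, 1).  Check: 4²=16, 15·1²=15, difference 1.

4 1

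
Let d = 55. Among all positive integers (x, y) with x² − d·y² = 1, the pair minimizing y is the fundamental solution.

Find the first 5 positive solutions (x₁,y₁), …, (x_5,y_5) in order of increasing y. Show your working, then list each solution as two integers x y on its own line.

89 12
15841 2136
2819609 380196
501874561 67672752
89330852249 12045369660

[7; 2,2,2,14] for √55; ℓ=4 ⇒ convergent index 3
a_0=7:  p_0=7·1+0=7,  q_0=7·0+1=1
a_1=2:  p_1=2·7+1=15,  q_1=2·1+0=2
a_2=2:  p_2=2·15+7=37,  q_2=2·2+1=5
a_3=2:  p_3=2·37+15=89,  q_3=2·5+2=12
fundamental: x₁=89, y₁=12  (since 7921 − 55·144 = 1)
k=2:  x_2 = 89·89+55·12·12 = 15841,  y_2 = 89·12+12·89 = 2136
k=3:  x_3 = 89·15841+55·12·2136 = 2819609,  y_3 = 89·2136+12·15841 = 380196
k=4:  x_4 = 89·2819609+55·12·380196 = 501874561,  y_4 = 89·380196+12·2819609 = 67672752
k=5:  x_5 = 89·501874561+55·12·67672752 = 89330852249,  y_5 = 89·67672752+12·501874561 = 12045369660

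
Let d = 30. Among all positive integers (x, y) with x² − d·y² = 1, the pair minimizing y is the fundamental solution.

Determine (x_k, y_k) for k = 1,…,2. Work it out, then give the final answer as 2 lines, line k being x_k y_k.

√30 → a₀=5, period (2,10); ℓ=2 even so k=1
step 0: (5, 1)  from 5·(1,0) + (0,1)
step 1: (11, 2)  from 2·(5,1) + (1,0)
fundamental: x₁=11, y₁=2  (since 121 − 30·4 = 1)
n=2: (11,2)∘(11,2) = (11·11+30·2·2, 11·2+2·11) = (241,44)

11 2
241 44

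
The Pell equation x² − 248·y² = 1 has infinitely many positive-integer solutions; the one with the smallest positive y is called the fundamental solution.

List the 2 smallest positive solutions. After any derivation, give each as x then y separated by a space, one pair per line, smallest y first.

63 4
7937 504

√248 = [15; 1,2,1,30, …], period ℓ=4 (even) → k=3
a_0=15:  p_0=15·1+0=15,  q_0=15·0+1=1
…
a_2=2:  p_2=2·16+15=47,  q_2=2·1+1=3
a_3=1:  p_3=1·47+16=63,  q_3=1·3+1=4
fundamental: x₁=63, y₁=4  (since 3969 − 248·16 = 1)
k=2:  x_2 = 63·63+248·4·4 = 7937,  y_2 = 63·4+4·63 = 504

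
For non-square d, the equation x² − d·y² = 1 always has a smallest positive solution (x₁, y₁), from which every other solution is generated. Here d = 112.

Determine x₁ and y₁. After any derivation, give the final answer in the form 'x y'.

127 12

[10; 1,1,2,1,1,20] for √112; ℓ=6 ⇒ convergent index 5
a_0=10:  p_0=10·1+0=10,  q_0=10·0+1=1
a_1=1:  p_1=1·10+1=11,  q_1=1·1+0=1
…
a_4=1:  p_4=1·53+21=74,  q_4=1·5+2=7
a_5=1:  p_5=1·74+53=127,  q_5=1·7+5=12
fundamental: x₁=127, y₁=12  (since 16129 − 112·144 = 1)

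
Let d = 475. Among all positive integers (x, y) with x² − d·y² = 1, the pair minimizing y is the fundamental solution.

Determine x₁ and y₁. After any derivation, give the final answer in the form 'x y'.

57799 2652

[21; 1,3,1,6,2,6,1,3,1,42] for √475; ℓ=10 ⇒ convergent index 9
step 0: (21, 1)  from 21·(1,0) + (0,1)
…
step 2: (87, 4)  from 3·(22,1) + (21,1)
…
step 4: (741, 34)  from 6·(109,5) + (87,4)
…
step 6: (10287, 472)  from 6·(1591,73) + (741,34)
step 7: (11878, 545)  from 1·(10287,472) + (1591,73)
step 8: (45921, 2107)  from 3·(11878,545) + (10287,472)
step 9: (57799, 2652)  from 1·(45921,2107) + (11878,545)
(x₁, y₁) = (57799, 2652);  57799² − 475·2652² = 1 ✓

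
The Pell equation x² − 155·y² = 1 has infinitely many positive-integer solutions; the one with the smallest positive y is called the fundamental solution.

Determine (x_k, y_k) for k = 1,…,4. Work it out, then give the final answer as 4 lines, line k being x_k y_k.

d=155: √d = [12; 2,4,2,24] (ℓ=4, even), read p_3/q_3
i=0: a=12 ⇒ p=12, q=1
i=1: a=2 ⇒ p=25, q=2
i=2: a=4 ⇒ p=112, q=9
i=3: a=2 ⇒ p=249, q=20
→ (249, 20).  Check: 249²=62001, 155·20²=62000, difference 1.
n=2: (249,20)∘(249,20) = (249·249+155·20·20, 249·20+20·249) = (124001,9960)
n=3: (124001,9960)∘(249,20) = (249·124001+155·20·9960, 249·9960+20·124001) = (61752249,4960060)
n=4: (61752249,4960060)∘(249,20) = (249·61752249+155·20·4960060, 249·4960060+20·61752249) = (30752496001,2470099920)

249 20
124001 9960
61752249 4960060
30752496001 2470099920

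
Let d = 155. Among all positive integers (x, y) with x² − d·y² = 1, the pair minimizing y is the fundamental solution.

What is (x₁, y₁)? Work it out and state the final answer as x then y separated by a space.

249 20

√155 = [12; 2,4,2,24, …], period ℓ=4 (even) → k=3
a_0=12:  p_0=12·1+0=12,  q_0=12·0+1=1
a_1=2:  p_1=2·12+1=25,  q_1=2·1+0=2
a_2=4:  p_2=4·25+12=112,  q_2=4·2+1=9
a_3=2:  p_3=2·112+25=249,  q_3=2·9+2=20
→ (249, 20).  Check: 249²=62001, 155·20²=62000, difference 1.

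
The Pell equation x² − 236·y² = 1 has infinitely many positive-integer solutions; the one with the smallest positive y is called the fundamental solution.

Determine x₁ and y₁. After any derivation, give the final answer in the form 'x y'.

√236 = [15; 2,1,3,5,1,6,1,5,3,1,2,30, …], period ℓ=12 (even) → k=11
i=0: a=15 ⇒ p=15, q=1
…
i=2: a=1 ⇒ p=46, q=3
i=3: a=3 ⇒ p=169, q=11
i=4: a=5 ⇒ p=891, q=58
…
i=6: a=6 ⇒ p=7251, q=472
…
i=9: a=3 ⇒ p=154729, q=10072
i=10: a=1 ⇒ p=203535, q=13249
i=11: a=2 ⇒ p=561799, q=36570
(x₁, y₁) = (561799, 36570);  561799² − 236·36570² = 1 ✓

561799 36570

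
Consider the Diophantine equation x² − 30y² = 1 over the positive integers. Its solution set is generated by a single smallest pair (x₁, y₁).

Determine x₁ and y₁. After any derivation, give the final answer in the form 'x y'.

11 2

√30 → a₀=5, period (2,10); ℓ=2 even so k=1
k=0  a_k=5  p_k/q_k = 5/1
k=1  a_k=2  p_k/q_k = 11/2
fundamental: x₁=11, y₁=2  (since 121 − 30·4 = 1)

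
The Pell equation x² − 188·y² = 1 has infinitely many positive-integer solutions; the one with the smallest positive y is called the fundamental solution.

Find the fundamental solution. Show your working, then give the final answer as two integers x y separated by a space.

√188 → a₀=13, period (1,2,2,6,2,2,1,26); ℓ=8 even so k=7
i=0: a=13 ⇒ p=13, q=1
i=1: a=1 ⇒ p=14, q=1
i=2: a=2 ⇒ p=41, q=3
…
i=4: a=6 ⇒ p=617, q=45
i=5: a=2 ⇒ p=1330, q=97
i=6: a=2 ⇒ p=3277, q=239
i=7: a=1 ⇒ p=4607, q=336
→ (4607, 336).  Check: 4607²=21224449, 188·336²=21224448, difference 1.

4607 336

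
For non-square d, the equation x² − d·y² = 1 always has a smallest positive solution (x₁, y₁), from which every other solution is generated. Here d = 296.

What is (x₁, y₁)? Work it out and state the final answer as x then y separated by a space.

d=296: √d = [17; 4,1,7,1,4,34] (ℓ=6, even), read p_5/q_5
a_0=17:  p_0=17·1+0=17,  q_0=17·0+1=1
a_1=4:  p_1=4·17+1=69,  q_1=4·1+0=4
a_2=1:  p_2=1·69+17=86,  q_2=1·4+1=5
…
a_4=1:  p_4=1·671+86=757,  q_4=1·39+5=44
a_5=4:  p_5=4·757+671=3699,  q_5=4·44+39=215
fundamental: x₁=3699, y₁=215  (since 13682601 − 296·46225 = 1)

3699 215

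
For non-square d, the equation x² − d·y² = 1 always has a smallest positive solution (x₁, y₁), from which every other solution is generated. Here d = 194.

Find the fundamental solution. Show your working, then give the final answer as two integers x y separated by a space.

195 14

√194 = [13; 1,12,1,26, …], period ℓ=4 (even) → k=3
i=0: a=13 ⇒ p=13, q=1
…
i=2: a=12 ⇒ p=181, q=13
i=3: a=1 ⇒ p=195, q=14
fundamental: x₁=195, y₁=14  (since 38025 − 194·196 = 1)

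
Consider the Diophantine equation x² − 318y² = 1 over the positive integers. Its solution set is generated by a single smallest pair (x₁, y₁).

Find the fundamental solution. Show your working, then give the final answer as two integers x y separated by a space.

107 6

√318 → a₀=17, period (1,4,1,34); ℓ=4 even so k=3
i=0: a=17 ⇒ p=17, q=1
…
i=2: a=4 ⇒ p=89, q=5
i=3: a=1 ⇒ p=107, q=6
→ (107, 6).  Check: 107²=11449, 318·6²=11448, difference 1.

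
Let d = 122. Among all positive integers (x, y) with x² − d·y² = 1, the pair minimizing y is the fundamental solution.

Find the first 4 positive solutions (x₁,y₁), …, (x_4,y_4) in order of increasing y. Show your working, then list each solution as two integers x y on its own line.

d=122: √d = [11; 22] (ℓ=1, odd), read p_1/q_1
k=0  a_k=11  p_k/q_k = 11/1
k=1  a_k=22  p_k/q_k = 243/22
→ (243, 22).  Check: 243²=59049, 122·22²=59048, difference 1.
n=2: (243,22)∘(243,22) = (243·243+122·22·22, 243·22+22·243) = (118097,10692)
n=3: (118097,10692)∘(243,22) = (243·118097+122·22·10692, 243·10692+22·118097) = (57394899,5196290)
n=4: (57394899,5196290)∘(243,22) = (243·57394899+122·22·5196290, 243·5196290+22·57394899) = (27893802817,2525386248)

243 22
118097 10692
57394899 5196290
27893802817 2525386248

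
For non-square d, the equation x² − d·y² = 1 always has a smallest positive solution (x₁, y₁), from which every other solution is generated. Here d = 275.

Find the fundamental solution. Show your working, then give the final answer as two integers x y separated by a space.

√275 → a₀=16, period (1,1,2,1,1,32); ℓ=6 even so k=5
i=0: a=16 ⇒ p=16, q=1
i=1: a=1 ⇒ p=17, q=1
i=2: a=1 ⇒ p=33, q=2
i=3: a=2 ⇒ p=83, q=5
i=4: a=1 ⇒ p=116, q=7
i=5: a=1 ⇒ p=199, q=12
(x₁, y₁) = (199, 12);  199² − 275·12² = 1 ✓

199 12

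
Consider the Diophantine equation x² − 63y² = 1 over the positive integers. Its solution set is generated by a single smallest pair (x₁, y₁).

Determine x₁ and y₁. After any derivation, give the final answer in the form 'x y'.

√63 = [7; 1,14, …], period ℓ=2 (even) → k=1
a_0=7:  p_0=7·1+0=7,  q_0=7·0+1=1
a_1=1:  p_1=1·7+1=8,  q_1=1·1+0=1
→ (8, 1).  Check: 8²=64, 63·1²=63, difference 1.

8 1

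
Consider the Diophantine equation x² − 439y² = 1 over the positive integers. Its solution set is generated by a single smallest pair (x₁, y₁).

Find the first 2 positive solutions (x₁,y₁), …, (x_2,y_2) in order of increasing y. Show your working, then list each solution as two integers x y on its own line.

d=439: √d = [20; 1,19,1,40] (ℓ=4, even), read p_3/q_3
i=0: a=20 ⇒ p=20, q=1
…
i=2: a=19 ⇒ p=419, q=20
i=3: a=1 ⇒ p=440, q=21
(x₁, y₁) = (440, 21);  440² − 439·21² = 1 ✓
(x_2, y_2) = (440·440 + 439·21·21, 440·21 + 21·440) = (387199, 18480)

440 21
387199 18480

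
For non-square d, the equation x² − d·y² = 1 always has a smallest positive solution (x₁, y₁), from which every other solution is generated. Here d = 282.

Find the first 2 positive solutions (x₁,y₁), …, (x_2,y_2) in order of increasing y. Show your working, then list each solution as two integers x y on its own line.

2351 140
11054401 658280

√282 = [16; 1,3,1,4,1,3,1,32, …], period ℓ=8 (even) → k=7
k=0  a_k=16  p_k/q_k = 16/1
k=1  a_k=1  p_k/q_k = 17/1
k=2  a_k=3  p_k/q_k = 67/4
k=3  a_k=1  p_k/q_k = 84/5
k=4  a_k=4  p_k/q_k = 403/24
…
k=6  a_k=3  p_k/q_k = 1864/111
k=7  a_k=1  p_k/q_k = 2351/140
(x₁, y₁) = (2351, 140);  2351² − 282·140² = 1 ✓
n=2: (2351,140)∘(2351,140) = (2351·2351+282·140·140, 2351·140+140·2351) = (11054401,658280)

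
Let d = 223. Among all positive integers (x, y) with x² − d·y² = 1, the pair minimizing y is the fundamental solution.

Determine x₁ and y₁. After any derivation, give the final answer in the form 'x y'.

224 15

d=223: √d = [14; 1,13,1,28] (ℓ=4, even), read p_3/q_3
i=0: a=14 ⇒ p=14, q=1
i=1: a=1 ⇒ p=15, q=1
i=2: a=13 ⇒ p=209, q=14
i=3: a=1 ⇒ p=224, q=15
→ (224, 15).  Check: 224²=50176, 223·15²=50175, difference 1.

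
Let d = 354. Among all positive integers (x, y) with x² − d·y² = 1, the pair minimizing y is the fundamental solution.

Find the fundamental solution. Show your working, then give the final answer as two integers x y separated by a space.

258065 13716

[18; 1,4,2,2,18,2,2,4,1,36] for √354; ℓ=10 ⇒ convergent index 9
step 0: (18, 1)  from 18·(1,0) + (0,1)
step 1: (19, 1)  from 1·(18,1) + (1,0)
step 2: (94, 5)  from 4·(19,1) + (18,1)
step 3: (207, 11)  from 2·(94,5) + (19,1)
step 4: (508, 27)  from 2·(207,11) + (94,5)
step 5: (9351, 497)  from 18·(508,27) + (207,11)
step 6: (19210, 1021)  from 2·(9351,497) + (508,27)
…
step 8: (210294, 11177)  from 4·(47771,2539) + (19210,1021)
step 9: (258065, 13716)  from 1·(210294,11177) + (47771,2539)
fundamental: x₁=258065, y₁=13716  (since 66597544225 − 354·188128656 = 1)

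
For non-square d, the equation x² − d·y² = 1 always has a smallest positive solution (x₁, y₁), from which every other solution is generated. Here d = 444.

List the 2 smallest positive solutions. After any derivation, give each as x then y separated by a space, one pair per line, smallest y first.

295 14
174049 8260

√444 → a₀=21, period (14,42); ℓ=2 even so k=1
step 0: (21, 1)  from 21·(1,0) + (0,1)
step 1: (295, 14)  from 14·(21,1) + (1,0)
(x₁, y₁) = (295, 14);  295² − 444·14² = 1 ✓
(x_2, y_2) = (295·295 + 444·14·14, 295·14 + 14·295) = (174049, 8260)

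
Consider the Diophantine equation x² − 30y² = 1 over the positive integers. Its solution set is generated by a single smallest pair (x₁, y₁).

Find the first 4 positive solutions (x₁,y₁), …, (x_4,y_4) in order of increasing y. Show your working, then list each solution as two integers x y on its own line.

√30 → a₀=5, period (2,10); ℓ=2 even so k=1
a_0=5:  p_0=5·1+0=5,  q_0=5·0+1=1
a_1=2:  p_1=2·5+1=11,  q_1=2·1+0=2
(x₁, y₁) = (11, 2);  11² − 30·2² = 1 ✓
n=2: (11,2)∘(11,2) = (11·11+30·2·2, 11·2+2·11) = (241,44)
n=3: (241,44)∘(11,2) = (11·241+30·2·44, 11·44+2·241) = (5291,966)
n=4: (5291,966)∘(11,2) = (11·5291+30·2·966, 11·966+2·5291) = (116161,21208)

11 2
241 44
5291 966
116161 21208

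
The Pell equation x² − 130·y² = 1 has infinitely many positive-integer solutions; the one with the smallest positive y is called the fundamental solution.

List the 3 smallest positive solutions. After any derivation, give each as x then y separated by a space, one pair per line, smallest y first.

[11; 2,2,22] for √130; ℓ=3 ⇒ convergent index 5
step 0: (11, 1)  from 11·(1,0) + (0,1)
step 1: (23, 2)  from 2·(11,1) + (1,0)
…
step 3: (1277, 112)  from 22·(57,5) + (23,2)
step 4: (2611, 229)  from 2·(1277,112) + (57,5)
step 5: (6499, 570)  from 2·(2611,229) + (1277,112)
(x₁, y₁) = (6499, 570);  6499² − 130·570² = 1 ✓
(x_2, y_2) = (6499·6499 + 130·570·570, 6499·570 + 570·6499) = (84474001, 7408860)
(x_3, y_3) = (6499·84474001 + 130·570·7408860, 6499·7408860 + 570·84474001) = (1097993058499, 96300361710)

6499 570
84474001 7408860
1097993058499 96300361710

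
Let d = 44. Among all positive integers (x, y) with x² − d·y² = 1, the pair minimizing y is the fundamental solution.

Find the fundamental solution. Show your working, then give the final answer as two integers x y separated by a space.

[6; 1,1,1,2,1,1,1,12] for √44; ℓ=8 ⇒ convergent index 7
a_0=6:  p_0=6·1+0=6,  q_0=6·0+1=1
a_1=1:  p_1=1·6+1=7,  q_1=1·1+0=1
…
a_3=1:  p_3=1·13+7=20,  q_3=1·2+1=3
…
a_6=1:  p_6=1·73+53=126,  q_6=1·11+8=19
a_7=1:  p_7=1·126+73=199,  q_7=1·19+11=30
→ (199, 30).  Check: 199²=39601, 44·30²=39600, difference 1.

199 30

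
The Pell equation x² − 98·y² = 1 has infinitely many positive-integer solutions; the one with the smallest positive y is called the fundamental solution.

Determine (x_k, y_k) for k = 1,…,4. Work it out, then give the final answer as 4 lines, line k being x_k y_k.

99 10
19601 1980
3880899 392030
768398401 77619960

[9; 1,8,1,18] for √98; ℓ=4 ⇒ convergent index 3
a_0=9:  p_0=9·1+0=9,  q_0=9·0+1=1
…
a_2=8:  p_2=8·10+9=89,  q_2=8·1+1=9
a_3=1:  p_3=1·89+10=99,  q_3=1·9+1=10
→ (99, 10).  Check: 99²=9801, 98·10²=9800, difference 1.
k=2:  x_2 = 99·99+98·10·10 = 19601,  y_2 = 99·10+10·99 = 1980
k=3:  x_3 = 99·19601+98·10·1980 = 3880899,  y_3 = 99·1980+10·19601 = 392030
k=4:  x_4 = 99·3880899+98·10·392030 = 768398401,  y_4 = 99·392030+10·3880899 = 77619960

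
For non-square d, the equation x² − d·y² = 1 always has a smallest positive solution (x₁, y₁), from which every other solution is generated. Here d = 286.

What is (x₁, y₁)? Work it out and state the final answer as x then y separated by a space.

[16; 1,10,3,3,2,3,3,10,1,32] for √286; ℓ=10 ⇒ convergent index 9
k=0  a_k=16  p_k/q_k = 16/1
…
k=2  a_k=10  p_k/q_k = 186/11
k=3  a_k=3  p_k/q_k = 575/34
…
k=7  a_k=3  p_k/q_k = 49703/2939
k=8  a_k=10  p_k/q_k = 512132/30283
k=9  a_k=1  p_k/q_k = 561835/33222
(x₁, y₁) = (561835, 33222);  561835² − 286·33222² = 1 ✓

561835 33222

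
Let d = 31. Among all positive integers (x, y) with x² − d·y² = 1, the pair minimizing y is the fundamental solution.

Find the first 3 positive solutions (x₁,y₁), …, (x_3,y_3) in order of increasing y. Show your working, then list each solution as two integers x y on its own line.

1520 273
4620799 829920
14047227440 2522956527

d=31: √d = [5; 1,1,3,5,3,1,1,10] (ℓ=8, even), read p_7/q_7
k=0  a_k=5  p_k/q_k = 5/1
k=1  a_k=1  p_k/q_k = 6/1
k=2  a_k=1  p_k/q_k = 11/2
k=3  a_k=3  p_k/q_k = 39/7
k=4  a_k=5  p_k/q_k = 206/37
k=5  a_k=3  p_k/q_k = 657/118
k=6  a_k=1  p_k/q_k = 863/155
k=7  a_k=1  p_k/q_k = 1520/273
(x₁, y₁) = (1520, 273);  1520² − 31·273² = 1 ✓
n=2: (1520,273)∘(1520,273) = (1520·1520+31·273·273, 1520·273+273·1520) = (4620799,829920)
n=3: (4620799,829920)∘(1520,273) = (1520·4620799+31·273·829920, 1520·829920+273·4620799) = (14047227440,2522956527)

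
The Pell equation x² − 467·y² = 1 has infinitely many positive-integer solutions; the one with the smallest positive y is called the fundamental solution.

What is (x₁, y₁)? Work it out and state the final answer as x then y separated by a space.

d=467: √d = [21; 1,1,1,1,3,…,1,1,42] (ℓ=14, even), read p_13/q_13
a_0=21:  p_0=21·1+0=21,  q_0=21·0+1=1
a_1=1:  p_1=1·21+1=22,  q_1=1·1+0=1
a_2=1:  p_2=1·22+21=43,  q_2=1·1+1=2
a_3=1:  p_3=1·43+22=65,  q_3=1·2+1=3
…
a_5=3:  p_5=3·108+65=389,  q_5=3·5+3=18
a_6=3:  p_6=3·389+108=1275,  q_6=3·18+5=59
a_7=21:  p_7=21·1275+389=27164,  q_7=21·59+18=1257
a_8=3:  p_8=3·27164+1275=82767,  q_8=3·1257+59=3830
…
a_10=1:  p_10=1·275465+82767=358232,  q_10=1·12747+3830=16577
a_11=1:  p_11=1·358232+275465=633697,  q_11=1·16577+12747=29324
a_12=1:  p_12=1·633697+358232=991929,  q_12=1·29324+16577=45901
a_13=1:  p_13=1·991929+633697=1625626,  q_13=1·45901+29324=75225
(x₁, y₁) = (1625626, 75225);  1625626² − 467·75225² = 1 ✓

1625626 75225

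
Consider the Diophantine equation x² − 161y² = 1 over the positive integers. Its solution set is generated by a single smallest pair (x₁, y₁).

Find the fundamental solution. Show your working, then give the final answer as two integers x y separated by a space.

√161 → a₀=12, period (1,2,4,1,2,1,4,2,1,24); ℓ=10 even so k=9
i=0: a=12 ⇒ p=12, q=1
i=1: a=1 ⇒ p=13, q=1
…
i=4: a=1 ⇒ p=203, q=16
i=5: a=2 ⇒ p=571, q=45
…
i=8: a=2 ⇒ p=8108, q=639
i=9: a=1 ⇒ p=11775, q=928
(x₁, y₁) = (11775, 928);  11775² − 161·928² = 1 ✓

11775 928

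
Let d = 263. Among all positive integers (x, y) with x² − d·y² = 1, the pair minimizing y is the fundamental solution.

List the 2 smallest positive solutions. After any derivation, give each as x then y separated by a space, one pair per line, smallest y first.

[16; 4,1,1,1,1,15,1,1,1,1,4,32] for √263; ℓ=12 ⇒ convergent index 11
i=0: a=16 ⇒ p=16, q=1
i=1: a=4 ⇒ p=65, q=4
i=2: a=1 ⇒ p=81, q=5
…
i=5: a=1 ⇒ p=373, q=23
i=6: a=15 ⇒ p=5822, q=359
…
i=8: a=1 ⇒ p=12017, q=741
…
i=10: a=1 ⇒ p=30229, q=1864
i=11: a=4 ⇒ p=139128, q=8579
→ (139128, 8579).  Check: 139128²=19356600384, 263·8579²=19356600383, difference 1.
(139128+8579√263)^2 = 38713200767 + 2387158224√263

139128 8579
38713200767 2387158224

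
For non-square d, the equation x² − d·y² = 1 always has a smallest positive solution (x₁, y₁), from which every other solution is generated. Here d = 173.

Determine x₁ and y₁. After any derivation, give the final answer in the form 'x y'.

2499849 190060

[13; 6,1,1,6,26] for √173; ℓ=5 ⇒ convergent index 9
a_0=13:  p_0=13·1+0=13,  q_0=13·0+1=1
a_1=6:  p_1=6·13+1=79,  q_1=6·1+0=6
a_2=1:  p_2=1·79+13=92,  q_2=1·6+1=7
a_3=1:  p_3=1·92+79=171,  q_3=1·7+6=13
a_4=6:  p_4=6·171+92=1118,  q_4=6·13+7=85
a_5=26:  p_5=26·1118+171=29239,  q_5=26·85+13=2223
a_6=6:  p_6=6·29239+1118=176552,  q_6=6·2223+85=13423
…
a_8=1:  p_8=1·205791+176552=382343,  q_8=1·15646+13423=29069
a_9=6:  p_9=6·382343+205791=2499849,  q_9=6·29069+15646=190060
fundamental: x₁=2499849, y₁=190060  (since 6249245022801 − 173·36122803600 = 1)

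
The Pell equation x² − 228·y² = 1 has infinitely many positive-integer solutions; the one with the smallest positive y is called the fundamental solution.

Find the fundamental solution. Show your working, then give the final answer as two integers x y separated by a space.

d=228: √d = [15; 10,30] (ℓ=2, even), read p_1/q_1
i=0: a=15 ⇒ p=15, q=1
i=1: a=10 ⇒ p=151, q=10
(x₁, y₁) = (151, 10);  151² − 228·10² = 1 ✓

151 10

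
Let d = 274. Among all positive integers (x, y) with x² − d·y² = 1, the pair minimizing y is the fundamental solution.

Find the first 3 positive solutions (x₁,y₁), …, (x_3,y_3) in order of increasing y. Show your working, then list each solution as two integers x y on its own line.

d=274: √d = [16; 1,1,4,4,1,1,32] (ℓ=7, odd), read p_13/q_13
k=0  a_k=16  p_k/q_k = 16/1
k=1  a_k=1  p_k/q_k = 17/1
k=2  a_k=1  p_k/q_k = 33/2
k=3  a_k=4  p_k/q_k = 149/9
k=4  a_k=4  p_k/q_k = 629/38
…
k=6  a_k=1  p_k/q_k = 1407/85
k=7  a_k=32  p_k/q_k = 45802/2767
k=8  a_k=1  p_k/q_k = 47209/2852
k=9  a_k=1  p_k/q_k = 93011/5619
k=10  a_k=4  p_k/q_k = 419253/25328
k=11  a_k=4  p_k/q_k = 1770023/106931
k=12  a_k=1  p_k/q_k = 2189276/132259
k=13  a_k=1  p_k/q_k = 3959299/239190
(x₁, y₁) = (3959299, 239190);  3959299² − 274·239190² = 1 ✓
k=2:  x_2 = 3959299·3959299+274·239190·239190 = 31352097142801,  y_2 = 3959299·239190+239190·3959299 = 1894049455620
k=3:  x_3 = 3959299·31352097142801+274·239190·1894049455620 = 248264653730785753699,  y_3 = 3959299·1894049455620+239190·31352097142801 = 14998216231173381570

3959299 239190
31352097142801 1894049455620
248264653730785753699 14998216231173381570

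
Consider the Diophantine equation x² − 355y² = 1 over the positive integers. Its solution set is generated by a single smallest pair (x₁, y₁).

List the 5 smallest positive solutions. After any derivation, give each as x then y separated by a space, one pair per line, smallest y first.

√355 → a₀=18, period (1,5,3,3,1,6,1,3,3,5,1,36); ℓ=12 even so k=11
k=0  a_k=18  p_k/q_k = 18/1
k=1  a_k=1  p_k/q_k = 19/1
k=2  a_k=5  p_k/q_k = 113/6
k=3  a_k=3  p_k/q_k = 358/19
…
k=6  a_k=6  p_k/q_k = 10457/555
…
k=8  a_k=3  p_k/q_k = 46463/2466
…
k=10  a_k=5  p_k/q_k = 803418/42641
k=11  a_k=1  p_k/q_k = 954809/50676
(x₁, y₁) = (954809, 50676);  954809² − 355·50676² = 1 ✓
(x_2, y_2) = (954809·954809 + 355·50676·50676, 954809·50676 + 50676·954809) = (1823320452961, 96771801768)
(x_3, y_3) = (954809·1823320452961 + 355·50676·96771801768, 954809·96771801768 + 50676·1823320452961) = (3481845556741524089, 184797174548553948)
(x_4, y_4) = (954809·3481845556741524089 + 355·50676·184797174548553948, 954809·184797174548553948 + 50676·3481845556741524089) = (6648994948371812427335041, 352892010866963721270096)
(x_5, y_5) = (954809·6648994948371812427335041 + 355·50676·352892010866963721270096, 954809·352892010866963721270096 + 50676·6648994948371812427335041) = (12697040435316401858305944800249, 673888936007564730309809629380)

954809 50676
1823320452961 96771801768
3481845556741524089 184797174548553948
6648994948371812427335041 352892010866963721270096
12697040435316401858305944800249 673888936007564730309809629380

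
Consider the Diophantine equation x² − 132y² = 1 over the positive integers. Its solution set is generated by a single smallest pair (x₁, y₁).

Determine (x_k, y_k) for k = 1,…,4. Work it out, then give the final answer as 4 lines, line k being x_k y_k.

23 2
1057 92
48599 4230
2234497 194488

√132 = [11; 2,22, …], period ℓ=2 (even) → k=1
step 0: (11, 1)  from 11·(1,0) + (0,1)
step 1: (23, 2)  from 2·(11,1) + (1,0)
(x₁, y₁) = (23, 2);  23² − 132·2² = 1 ✓
k=2:  x_2 = 23·23+132·2·2 = 1057,  y_2 = 23·2+2·23 = 92
k=3:  x_3 = 23·1057+132·2·92 = 48599,  y_3 = 23·92+2·1057 = 4230
k=4:  x_4 = 23·48599+132·2·4230 = 2234497,  y_4 = 23·4230+2·48599 = 194488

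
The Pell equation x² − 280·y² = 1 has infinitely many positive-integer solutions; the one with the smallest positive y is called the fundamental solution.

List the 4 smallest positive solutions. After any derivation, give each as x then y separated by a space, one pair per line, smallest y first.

d=280: √d = [16; 1,2,1,2,1,32] (ℓ=6, even), read p_5/q_5
step 0: (16, 1)  from 16·(1,0) + (0,1)
…
step 3: (67, 4)  from 1·(50,3) + (17,1)
step 4: (184, 11)  from 2·(67,4) + (50,3)
step 5: (251, 15)  from 1·(184,11) + (67,4)
(x₁, y₁) = (251, 15);  251² − 280·15² = 1 ✓
(x_2, y_2) = (251·251 + 280·15·15, 251·15 + 15·251) = (126001, 7530)
(x_3, y_3) = (251·126001 + 280·15·7530, 251·7530 + 15·126001) = (63252251, 3780045)
(x_4, y_4) = (251·63252251 + 280·15·3780045, 251·3780045 + 15·63252251) = (31752504001, 1897575060)

251 15
126001 7530
63252251 3780045
31752504001 1897575060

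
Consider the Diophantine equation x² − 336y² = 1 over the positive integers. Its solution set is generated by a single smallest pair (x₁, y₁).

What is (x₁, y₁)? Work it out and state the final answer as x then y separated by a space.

55 3

[18; 3,36] for √336; ℓ=2 ⇒ convergent index 1
step 0: (18, 1)  from 18·(1,0) + (0,1)
step 1: (55, 3)  from 3·(18,1) + (1,0)
(x₁, y₁) = (55, 3);  55² − 336·3² = 1 ✓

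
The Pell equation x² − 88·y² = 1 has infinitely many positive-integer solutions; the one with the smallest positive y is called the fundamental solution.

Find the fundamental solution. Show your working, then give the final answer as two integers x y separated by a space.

√88 → a₀=9, period (2,1,1,1,2,18); ℓ=6 even so k=5
i=0: a=9 ⇒ p=9, q=1
…
i=3: a=1 ⇒ p=47, q=5
i=4: a=1 ⇒ p=75, q=8
i=5: a=2 ⇒ p=197, q=21
(x₁, y₁) = (197, 21);  197² − 88·21² = 1 ✓

197 21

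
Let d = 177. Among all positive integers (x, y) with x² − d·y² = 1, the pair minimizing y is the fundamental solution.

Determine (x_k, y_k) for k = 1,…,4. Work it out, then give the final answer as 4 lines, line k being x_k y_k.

[13; 3,3,2,8,2,3,3,26] for √177; ℓ=8 ⇒ convergent index 7
step 0: (13, 1)  from 13·(1,0) + (0,1)
…
step 3: (306, 23)  from 2·(133,10) + (40,3)
…
step 6: (18985, 1427)  from 3·(5468,411) + (2581,194)
step 7: (62423, 4692)  from 3·(18985,1427) + (5468,411)
(x₁, y₁) = (62423, 4692);  62423² − 177·4692² = 1 ✓
(62423+4692√177)^2 = 7793261857 + 585777432√177
(62423+4692√177)^3 = 972957569736599 + 73131969270780√177
(62423+4692√177)^4 = 121469860743542176897 + 9130233834994022448√177

62423 4692
7793261857 585777432
972957569736599 73131969270780
121469860743542176897 9130233834994022448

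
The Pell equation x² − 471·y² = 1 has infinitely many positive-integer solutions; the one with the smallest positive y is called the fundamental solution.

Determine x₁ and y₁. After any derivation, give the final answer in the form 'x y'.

√471 = [21; 1,2,2,1,3,…,2,1,42, …], period ℓ=14 (even) → k=13
i=0: a=21 ⇒ p=21, q=1
i=1: a=1 ⇒ p=22, q=1
i=2: a=2 ⇒ p=65, q=3
i=3: a=2 ⇒ p=152, q=7
i=4: a=1 ⇒ p=217, q=10
i=5: a=3 ⇒ p=803, q=37
i=6: a=4 ⇒ p=3429, q=158
i=7: a=14 ⇒ p=48809, q=2249
i=8: a=4 ⇒ p=198665, q=9154
…
i=10: a=1 ⇒ p=843469, q=38865
…
i=12: a=2 ⇒ p=5506953, q=253747
i=13: a=1 ⇒ p=7838695, q=361188
fundamental: x₁=7838695, y₁=361188  (since 61445139303025 − 471·130456771344 = 1)

7838695 361188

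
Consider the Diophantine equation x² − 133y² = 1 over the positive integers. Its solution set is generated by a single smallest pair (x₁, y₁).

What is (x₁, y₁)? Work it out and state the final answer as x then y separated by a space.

2588599 224460

[11; 1,1,7,5,1,…,1,1,22] for √133; ℓ=16 ⇒ convergent index 15
k=0  a_k=11  p_k/q_k = 11/1
k=1  a_k=1  p_k/q_k = 12/1
k=2  a_k=1  p_k/q_k = 23/2
k=3  a_k=7  p_k/q_k = 173/15
…
k=8  a_k=2  p_k/q_k = 7969/691
k=9  a_k=1  p_k/q_k = 10979/952
…
k=12  a_k=5  p_k/q_k = 168583/14618
…
k=14  a_k=1  p_k/q_k = 1378591/119539
k=15  a_k=1  p_k/q_k = 2588599/224460
→ (2588599, 224460).  Check: 2588599²=6700844782801, 133·224460²=6700844782800, difference 1.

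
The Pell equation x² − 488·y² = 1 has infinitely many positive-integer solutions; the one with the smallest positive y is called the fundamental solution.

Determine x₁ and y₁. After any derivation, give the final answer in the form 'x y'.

243 11

√488 = [22; 11,44, …], period ℓ=2 (even) → k=1
step 0: (22, 1)  from 22·(1,0) + (0,1)
step 1: (243, 11)  from 11·(22,1) + (1,0)
(x₁, y₁) = (243, 11);  243² − 488·11² = 1 ✓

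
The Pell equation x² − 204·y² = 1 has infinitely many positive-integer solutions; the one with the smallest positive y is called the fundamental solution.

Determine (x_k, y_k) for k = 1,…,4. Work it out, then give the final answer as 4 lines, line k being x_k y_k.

4999 350
49980001 3499300
499700044999 34986001050
4996000999920001 349790034998600

√204 = [14; 3,1,1,6,1,1,3,28, …], period ℓ=8 (even) → k=7
k=0  a_k=14  p_k/q_k = 14/1
k=1  a_k=3  p_k/q_k = 43/3
…
k=3  a_k=1  p_k/q_k = 100/7
k=4  a_k=6  p_k/q_k = 657/46
k=5  a_k=1  p_k/q_k = 757/53
k=6  a_k=1  p_k/q_k = 1414/99
k=7  a_k=3  p_k/q_k = 4999/350
(x₁, y₁) = (4999, 350);  4999² − 204·350² = 1 ✓
(x_2, y_2) = (4999·4999 + 204·350·350, 4999·350 + 350·4999) = (49980001, 3499300)
(x_3, y_3) = (4999·49980001 + 204·350·3499300, 4999·3499300 + 350·49980001) = (499700044999, 34986001050)
(x_4, y_4) = (4999·499700044999 + 204·350·34986001050, 4999·34986001050 + 350·499700044999) = (4996000999920001, 349790034998600)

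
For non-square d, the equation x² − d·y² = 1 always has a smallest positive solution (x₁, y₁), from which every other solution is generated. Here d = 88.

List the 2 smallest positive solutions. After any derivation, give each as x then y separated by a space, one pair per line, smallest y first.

√88 = [9; 2,1,1,1,2,18, …], period ℓ=6 (even) → k=5
i=0: a=9 ⇒ p=9, q=1
i=1: a=2 ⇒ p=19, q=2
i=2: a=1 ⇒ p=28, q=3
i=3: a=1 ⇒ p=47, q=5
i=4: a=1 ⇒ p=75, q=8
i=5: a=2 ⇒ p=197, q=21
(x₁, y₁) = (197, 21);  197² − 88·21² = 1 ✓
n=2: (197,21)∘(197,21) = (197·197+88·21·21, 197·21+21·197) = (77617,8274)

197 21
77617 8274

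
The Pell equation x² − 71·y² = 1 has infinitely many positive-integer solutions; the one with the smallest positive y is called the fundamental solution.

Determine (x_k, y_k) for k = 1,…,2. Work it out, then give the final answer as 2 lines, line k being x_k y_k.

3480 413
24220799 2874480

√71 = [8; 2,2,1,7,1,2,2,16, …], period ℓ=8 (even) → k=7
a_0=8:  p_0=8·1+0=8,  q_0=8·0+1=1
a_1=2:  p_1=2·8+1=17,  q_1=2·1+0=2
…
a_3=1:  p_3=1·42+17=59,  q_3=1·5+2=7
a_4=7:  p_4=7·59+42=455,  q_4=7·7+5=54
a_5=1:  p_5=1·455+59=514,  q_5=1·54+7=61
a_6=2:  p_6=2·514+455=1483,  q_6=2·61+54=176
a_7=2:  p_7=2·1483+514=3480,  q_7=2·176+61=413
(x₁, y₁) = (3480, 413);  3480² − 71·413² = 1 ✓
n=2: (3480,413)∘(3480,413) = (3480·3480+71·413·413, 3480·413+413·3480) = (24220799,2874480)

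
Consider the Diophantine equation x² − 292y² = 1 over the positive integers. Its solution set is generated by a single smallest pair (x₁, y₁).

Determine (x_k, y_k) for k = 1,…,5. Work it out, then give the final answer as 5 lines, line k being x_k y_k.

√292 = [17; 11,2,1,3,8,3,1,2,11,34, …], period ℓ=10 (even) → k=9
i=0: a=17 ⇒ p=17, q=1
i=1: a=11 ⇒ p=188, q=11
i=2: a=2 ⇒ p=393, q=23
i=3: a=1 ⇒ p=581, q=34
i=4: a=3 ⇒ p=2136, q=125
i=5: a=8 ⇒ p=17669, q=1034
i=6: a=3 ⇒ p=55143, q=3227
i=7: a=1 ⇒ p=72812, q=4261
i=8: a=2 ⇒ p=200767, q=11749
i=9: a=11 ⇒ p=2281249, q=133500
fundamental: x₁=2281249, y₁=133500  (since 5204097000001 − 292·17822250000 = 1)
(2281249+133500√292)^2 = 10408194000001 + 609093483000√292
(2281249+133500√292)^3 = 47487364308614281249 + 2778987798000400500√292
(2281249+133500√292)^4 = 216661004683313632776000001 + 12679126270400622186966000√292
(2281249+133500√292)^5 = 988515400545561595548925838281249 + 57848488250447518938990000667500√292

2281249 133500
10408194000001 609093483000
47487364308614281249 2778987798000400500
216661004683313632776000001 12679126270400622186966000
988515400545561595548925838281249 57848488250447518938990000667500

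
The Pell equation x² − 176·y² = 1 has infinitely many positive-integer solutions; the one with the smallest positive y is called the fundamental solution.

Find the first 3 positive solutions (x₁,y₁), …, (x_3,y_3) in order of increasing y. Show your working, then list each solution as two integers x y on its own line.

√176 = [13; 3,1,3,26, …], period ℓ=4 (even) → k=3
a_0=13:  p_0=13·1+0=13,  q_0=13·0+1=1
a_1=3:  p_1=3·13+1=40,  q_1=3·1+0=3
a_2=1:  p_2=1·40+13=53,  q_2=1·3+1=4
a_3=3:  p_3=3·53+40=199,  q_3=3·4+3=15
→ (199, 15).  Check: 199²=39601, 176·15²=39600, difference 1.
(x_2, y_2) = (199·199 + 176·15·15, 199·15 + 15·199) = (79201, 5970)
(x_3, y_3) = (199·79201 + 176·15·5970, 199·5970 + 15·79201) = (31521799, 2376045)

199 15
79201 5970
31521799 2376045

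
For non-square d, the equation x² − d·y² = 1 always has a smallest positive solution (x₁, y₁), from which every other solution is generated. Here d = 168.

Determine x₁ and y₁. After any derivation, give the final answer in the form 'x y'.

√168 → a₀=12, period (1,24); ℓ=2 even so k=1
step 0: (12, 1)  from 12·(1,0) + (0,1)
step 1: (13, 1)  from 1·(12,1) + (1,0)
fundamental: x₁=13, y₁=1  (since 169 − 168·1 = 1)

13 1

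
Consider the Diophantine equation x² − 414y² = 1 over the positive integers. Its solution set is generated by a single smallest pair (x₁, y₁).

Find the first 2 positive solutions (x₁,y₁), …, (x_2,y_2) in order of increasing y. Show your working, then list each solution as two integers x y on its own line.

√414 = [20; 2,1,7,2,7,1,2,40, …], period ℓ=8 (even) → k=7
i=0: a=20 ⇒ p=20, q=1
…
i=3: a=7 ⇒ p=468, q=23
…
i=6: a=1 ⇒ p=8444, q=415
i=7: a=2 ⇒ p=24335, q=1196
(x₁, y₁) = (24335, 1196);  24335² − 414·1196² = 1 ✓
k=2:  x_2 = 24335·24335+414·1196·1196 = 1184384449,  y_2 = 24335·1196+1196·24335 = 58209320

24335 1196
1184384449 58209320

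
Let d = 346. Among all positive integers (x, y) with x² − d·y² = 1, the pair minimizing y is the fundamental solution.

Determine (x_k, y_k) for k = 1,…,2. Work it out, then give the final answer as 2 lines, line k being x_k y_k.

d=346: √d = [18; 1,1,1,1,36] (ℓ=5, odd), read p_9/q_9
k=0  a_k=18  p_k/q_k = 18/1
…
k=2  a_k=1  p_k/q_k = 37/2
k=3  a_k=1  p_k/q_k = 56/3
…
k=6  a_k=1  p_k/q_k = 3497/188
…
k=8  a_k=1  p_k/q_k = 10398/559
k=9  a_k=1  p_k/q_k = 17299/930
fundamental: x₁=17299, y₁=930  (since 299255401 − 346·864900 = 1)
n=2: (17299,930)∘(17299,930) = (17299·17299+346·930·930, 17299·930+930·17299) = (598510801,32176140)

17299 930
598510801 32176140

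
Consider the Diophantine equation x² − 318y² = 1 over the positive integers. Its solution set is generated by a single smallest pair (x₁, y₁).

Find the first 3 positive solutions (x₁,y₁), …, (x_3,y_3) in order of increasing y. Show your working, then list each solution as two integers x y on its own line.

√318 = [17; 1,4,1,34, …], period ℓ=4 (even) → k=3
k=0  a_k=17  p_k/q_k = 17/1
…
k=2  a_k=4  p_k/q_k = 89/5
k=3  a_k=1  p_k/q_k = 107/6
(x₁, y₁) = (107, 6);  107² − 318·6² = 1 ✓
(107+6√318)^2 = 22897 + 1284√318
(107+6√318)^3 = 4899851 + 274770√318

107 6
22897 1284
4899851 274770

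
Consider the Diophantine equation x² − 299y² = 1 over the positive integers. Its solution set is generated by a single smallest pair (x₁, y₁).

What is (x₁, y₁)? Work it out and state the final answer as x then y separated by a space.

d=299: √d = [17; 3,2,3,34] (ℓ=4, even), read p_3/q_3
step 0: (17, 1)  from 17·(1,0) + (0,1)
step 1: (52, 3)  from 3·(17,1) + (1,0)
step 2: (121, 7)  from 2·(52,3) + (17,1)
step 3: (415, 24)  from 3·(121,7) + (52,3)
→ (415, 24).  Check: 415²=172225, 299·24²=172224, difference 1.

415 24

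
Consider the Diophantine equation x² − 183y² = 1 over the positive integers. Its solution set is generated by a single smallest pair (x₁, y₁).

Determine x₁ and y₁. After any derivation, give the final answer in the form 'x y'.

√183 = [13; 1,1,8,1,1,26, …], period ℓ=6 (even) → k=5
a_0=13:  p_0=13·1+0=13,  q_0=13·0+1=1
a_1=1:  p_1=1·13+1=14,  q_1=1·1+0=1
…
a_4=1:  p_4=1·230+27=257,  q_4=1·17+2=19
a_5=1:  p_5=1·257+230=487,  q_5=1·19+17=36
(x₁, y₁) = (487, 36);  487² − 183·36² = 1 ✓

487 36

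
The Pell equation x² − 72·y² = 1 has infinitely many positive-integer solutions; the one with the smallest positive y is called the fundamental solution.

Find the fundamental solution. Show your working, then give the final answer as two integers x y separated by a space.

[8; 2,16] for √72; ℓ=2 ⇒ convergent index 1
step 0: (8, 1)  from 8·(1,0) + (0,1)
step 1: (17, 2)  from 2·(8,1) + (1,0)
(x₁, y₁) = (17, 2);  17² − 72·2² = 1 ✓

17 2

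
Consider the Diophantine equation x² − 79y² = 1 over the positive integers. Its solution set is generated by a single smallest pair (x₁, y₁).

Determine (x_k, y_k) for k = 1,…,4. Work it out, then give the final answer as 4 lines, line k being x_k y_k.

80 9
12799 1440
2047760 230391
327628801 36861120

√79 → a₀=8, period (1,7,1,16); ℓ=4 even so k=3
step 0: (8, 1)  from 8·(1,0) + (0,1)
step 1: (9, 1)  from 1·(8,1) + (1,0)
step 2: (71, 8)  from 7·(9,1) + (8,1)
step 3: (80, 9)  from 1·(71,8) + (9,1)
fundamental: x₁=80, y₁=9  (since 6400 − 79·81 = 1)
(80+9√79)^2 = 12799 + 1440√79
(80+9√79)^3 = 2047760 + 230391√79
(80+9√79)^4 = 327628801 + 36861120√79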